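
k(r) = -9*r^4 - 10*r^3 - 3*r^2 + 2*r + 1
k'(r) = -36*r^3 - 30*r^2 - 6*r + 2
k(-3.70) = -1227.68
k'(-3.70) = 1437.01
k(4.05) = -3125.79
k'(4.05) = -2905.86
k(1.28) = -46.49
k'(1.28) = -130.33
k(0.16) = 1.20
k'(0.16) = 0.12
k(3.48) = -1769.77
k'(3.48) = -1899.38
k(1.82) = -164.33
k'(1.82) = -325.32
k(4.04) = -3096.83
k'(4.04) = -2885.70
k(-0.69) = -0.56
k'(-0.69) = 3.68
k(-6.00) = -9623.00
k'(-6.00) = 6734.00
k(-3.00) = -491.00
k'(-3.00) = 722.00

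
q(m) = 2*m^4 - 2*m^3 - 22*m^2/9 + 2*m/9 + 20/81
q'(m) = 8*m^3 - 6*m^2 - 44*m/9 + 2/9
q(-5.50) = 2087.96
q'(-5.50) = -1485.39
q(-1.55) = 13.02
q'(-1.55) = -36.41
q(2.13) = 11.47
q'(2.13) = 39.90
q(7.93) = 6759.96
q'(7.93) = 3573.56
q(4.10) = 387.38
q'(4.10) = 430.69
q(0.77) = -1.24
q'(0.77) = -3.45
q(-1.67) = 17.93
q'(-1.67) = -45.61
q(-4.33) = 818.86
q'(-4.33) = -740.56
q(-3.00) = 193.58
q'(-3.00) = -255.11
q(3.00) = 86.91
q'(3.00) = 147.56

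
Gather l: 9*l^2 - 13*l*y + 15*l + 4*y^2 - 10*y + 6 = 9*l^2 + l*(15 - 13*y) + 4*y^2 - 10*y + 6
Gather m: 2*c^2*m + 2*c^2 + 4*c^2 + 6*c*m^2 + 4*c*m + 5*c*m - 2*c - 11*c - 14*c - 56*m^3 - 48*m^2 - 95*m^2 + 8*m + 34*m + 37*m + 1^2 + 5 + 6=6*c^2 - 27*c - 56*m^3 + m^2*(6*c - 143) + m*(2*c^2 + 9*c + 79) + 12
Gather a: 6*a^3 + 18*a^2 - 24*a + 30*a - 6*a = 6*a^3 + 18*a^2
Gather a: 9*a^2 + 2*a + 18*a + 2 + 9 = 9*a^2 + 20*a + 11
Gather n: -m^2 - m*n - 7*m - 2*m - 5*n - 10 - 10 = -m^2 - 9*m + n*(-m - 5) - 20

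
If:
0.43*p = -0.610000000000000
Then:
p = -1.42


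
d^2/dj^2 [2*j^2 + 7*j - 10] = 4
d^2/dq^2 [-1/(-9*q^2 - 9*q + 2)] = 18*(-9*q^2 - 9*q + 9*(2*q + 1)^2 + 2)/(9*q^2 + 9*q - 2)^3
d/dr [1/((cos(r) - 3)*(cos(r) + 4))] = (sin(r) + sin(2*r))/((cos(r) - 3)^2*(cos(r) + 4)^2)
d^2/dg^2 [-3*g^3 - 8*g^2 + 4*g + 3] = -18*g - 16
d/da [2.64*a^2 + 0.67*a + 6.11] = 5.28*a + 0.67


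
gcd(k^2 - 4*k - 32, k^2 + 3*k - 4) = k + 4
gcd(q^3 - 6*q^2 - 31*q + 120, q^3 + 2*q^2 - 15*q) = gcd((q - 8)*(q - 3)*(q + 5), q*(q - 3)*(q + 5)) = q^2 + 2*q - 15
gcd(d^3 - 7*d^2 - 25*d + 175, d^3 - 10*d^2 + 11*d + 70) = d^2 - 12*d + 35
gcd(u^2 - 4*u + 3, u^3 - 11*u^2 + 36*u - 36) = u - 3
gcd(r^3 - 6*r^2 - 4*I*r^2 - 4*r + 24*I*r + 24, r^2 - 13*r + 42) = r - 6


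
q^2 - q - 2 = (q - 2)*(q + 1)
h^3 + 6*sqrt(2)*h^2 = h^2*(h + 6*sqrt(2))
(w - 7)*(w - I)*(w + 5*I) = w^3 - 7*w^2 + 4*I*w^2 + 5*w - 28*I*w - 35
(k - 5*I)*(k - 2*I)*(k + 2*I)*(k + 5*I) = k^4 + 29*k^2 + 100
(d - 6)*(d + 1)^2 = d^3 - 4*d^2 - 11*d - 6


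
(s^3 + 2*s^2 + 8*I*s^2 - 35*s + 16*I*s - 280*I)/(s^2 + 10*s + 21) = (s^2 + s*(-5 + 8*I) - 40*I)/(s + 3)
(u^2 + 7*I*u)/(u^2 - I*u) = (u + 7*I)/(u - I)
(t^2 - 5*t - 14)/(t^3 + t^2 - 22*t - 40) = (t - 7)/(t^2 - t - 20)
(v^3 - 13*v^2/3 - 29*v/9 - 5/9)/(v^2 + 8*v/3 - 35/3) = (9*v^3 - 39*v^2 - 29*v - 5)/(3*(3*v^2 + 8*v - 35))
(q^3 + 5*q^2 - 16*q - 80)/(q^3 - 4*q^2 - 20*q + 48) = (q^2 + q - 20)/(q^2 - 8*q + 12)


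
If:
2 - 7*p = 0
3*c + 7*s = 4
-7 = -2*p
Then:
No Solution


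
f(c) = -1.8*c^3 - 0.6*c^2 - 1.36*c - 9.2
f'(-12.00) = -764.56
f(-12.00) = 3031.12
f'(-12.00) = -764.56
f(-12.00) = 3031.12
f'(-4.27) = -94.69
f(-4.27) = 125.81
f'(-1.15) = -7.12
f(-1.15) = -5.69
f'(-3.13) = -50.51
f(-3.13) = 44.37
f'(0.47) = -3.12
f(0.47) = -10.16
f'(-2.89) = -42.99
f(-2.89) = 33.17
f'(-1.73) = -15.45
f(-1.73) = 0.68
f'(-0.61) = -2.64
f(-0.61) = -8.19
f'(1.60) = -17.10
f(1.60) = -20.28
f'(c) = -5.4*c^2 - 1.2*c - 1.36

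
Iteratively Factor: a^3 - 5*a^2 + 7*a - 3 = (a - 1)*(a^2 - 4*a + 3) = (a - 3)*(a - 1)*(a - 1)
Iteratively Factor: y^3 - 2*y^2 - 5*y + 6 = (y - 3)*(y^2 + y - 2) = (y - 3)*(y + 2)*(y - 1)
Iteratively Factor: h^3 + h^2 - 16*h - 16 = (h + 1)*(h^2 - 16) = (h - 4)*(h + 1)*(h + 4)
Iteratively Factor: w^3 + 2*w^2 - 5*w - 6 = (w - 2)*(w^2 + 4*w + 3) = (w - 2)*(w + 3)*(w + 1)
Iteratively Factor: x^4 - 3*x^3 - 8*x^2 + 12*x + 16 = (x + 2)*(x^3 - 5*x^2 + 2*x + 8) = (x - 4)*(x + 2)*(x^2 - x - 2) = (x - 4)*(x + 1)*(x + 2)*(x - 2)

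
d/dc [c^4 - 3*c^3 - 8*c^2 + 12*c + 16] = 4*c^3 - 9*c^2 - 16*c + 12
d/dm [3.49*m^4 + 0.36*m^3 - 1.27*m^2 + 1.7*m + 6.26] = 13.96*m^3 + 1.08*m^2 - 2.54*m + 1.7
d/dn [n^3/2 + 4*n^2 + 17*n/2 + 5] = 3*n^2/2 + 8*n + 17/2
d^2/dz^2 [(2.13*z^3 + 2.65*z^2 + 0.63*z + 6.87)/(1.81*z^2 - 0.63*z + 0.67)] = (-7.105427357601e-15*z^5 + 7.105427357601e-15*z^4 + 6.696168*z^3 + 110.364474*z^2 - 45.85023*z - 8.298076)/(5.929741*z^6 - 6.191829*z^5 + 8.740128*z^4 - 4.834053*z^3 + 3.235296*z^2 - 0.848421*z + 0.300763)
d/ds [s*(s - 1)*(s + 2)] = 3*s^2 + 2*s - 2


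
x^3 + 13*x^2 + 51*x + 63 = (x + 3)^2*(x + 7)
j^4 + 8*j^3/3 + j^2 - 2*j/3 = j*(j - 1/3)*(j + 1)*(j + 2)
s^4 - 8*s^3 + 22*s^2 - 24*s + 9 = (s - 3)^2*(s - 1)^2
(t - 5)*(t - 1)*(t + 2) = t^3 - 4*t^2 - 7*t + 10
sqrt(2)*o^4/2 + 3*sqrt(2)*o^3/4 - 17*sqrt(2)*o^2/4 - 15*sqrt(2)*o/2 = o*(o - 3)*(o + 5/2)*(sqrt(2)*o/2 + sqrt(2))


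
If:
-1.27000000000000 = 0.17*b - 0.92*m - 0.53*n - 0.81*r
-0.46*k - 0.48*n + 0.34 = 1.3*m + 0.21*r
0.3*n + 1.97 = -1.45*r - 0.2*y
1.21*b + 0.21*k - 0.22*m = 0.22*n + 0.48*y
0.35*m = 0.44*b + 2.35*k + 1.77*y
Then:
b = 0.404773549977722*y + 5.12453987932594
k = -0.718651735149343*y - 2.58332058687306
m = 0.740767955397836*y - 10.9028738064237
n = 36.621946218883 - 1.38231735952656*y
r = 0.148065660591701*y - 8.93557507976889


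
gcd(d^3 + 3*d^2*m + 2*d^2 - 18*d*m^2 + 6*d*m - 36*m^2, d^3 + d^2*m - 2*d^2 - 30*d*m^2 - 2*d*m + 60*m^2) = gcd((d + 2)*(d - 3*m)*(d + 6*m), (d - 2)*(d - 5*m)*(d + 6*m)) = d + 6*m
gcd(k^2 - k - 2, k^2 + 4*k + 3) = k + 1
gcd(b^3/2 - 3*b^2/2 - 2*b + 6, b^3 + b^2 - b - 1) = 1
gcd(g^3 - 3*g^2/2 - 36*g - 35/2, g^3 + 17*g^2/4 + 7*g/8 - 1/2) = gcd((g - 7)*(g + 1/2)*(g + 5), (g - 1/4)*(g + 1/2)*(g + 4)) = g + 1/2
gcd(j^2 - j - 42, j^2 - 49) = j - 7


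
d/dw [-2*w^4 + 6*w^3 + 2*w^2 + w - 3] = -8*w^3 + 18*w^2 + 4*w + 1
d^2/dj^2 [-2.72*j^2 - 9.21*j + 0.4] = -5.44000000000000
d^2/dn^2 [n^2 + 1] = 2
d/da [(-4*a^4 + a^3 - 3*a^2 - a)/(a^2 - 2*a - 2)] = (-8*a^5 + 25*a^4 + 28*a^3 + a^2 + 12*a + 2)/(a^4 - 4*a^3 + 8*a + 4)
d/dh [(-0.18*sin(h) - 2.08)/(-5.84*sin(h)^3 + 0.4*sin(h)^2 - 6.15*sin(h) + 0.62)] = (-2.1024*sin(h)^3 - 36.3696*sin(h)^2 + 1.664*sin(h) - 12.9036)*cos(h)/(34.1056*sin(h)^6 - 4.672*sin(h)^5 + 71.992*sin(h)^4 - 12.1616*sin(h)^3 + 38.3185*sin(h)^2 - 7.626*sin(h) + 0.3844)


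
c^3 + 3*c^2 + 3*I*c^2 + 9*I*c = c*(c + 3)*(c + 3*I)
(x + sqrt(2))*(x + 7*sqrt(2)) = x^2 + 8*sqrt(2)*x + 14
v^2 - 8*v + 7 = (v - 7)*(v - 1)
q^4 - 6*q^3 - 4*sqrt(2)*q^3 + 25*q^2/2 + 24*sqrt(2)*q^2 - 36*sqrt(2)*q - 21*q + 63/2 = (q - 3)^2*(q - 7*sqrt(2)/2)*(q - sqrt(2)/2)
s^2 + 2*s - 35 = (s - 5)*(s + 7)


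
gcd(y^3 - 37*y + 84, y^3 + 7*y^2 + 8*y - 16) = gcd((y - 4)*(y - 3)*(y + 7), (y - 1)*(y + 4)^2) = 1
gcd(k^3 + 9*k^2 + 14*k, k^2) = k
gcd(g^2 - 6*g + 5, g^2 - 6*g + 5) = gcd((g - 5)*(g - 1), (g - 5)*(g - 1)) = g^2 - 6*g + 5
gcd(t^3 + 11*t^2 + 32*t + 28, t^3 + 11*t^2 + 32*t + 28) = t^3 + 11*t^2 + 32*t + 28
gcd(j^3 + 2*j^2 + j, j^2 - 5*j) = j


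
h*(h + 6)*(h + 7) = h^3 + 13*h^2 + 42*h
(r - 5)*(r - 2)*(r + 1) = r^3 - 6*r^2 + 3*r + 10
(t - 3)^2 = t^2 - 6*t + 9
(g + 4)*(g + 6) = g^2 + 10*g + 24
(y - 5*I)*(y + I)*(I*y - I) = I*y^3 + 4*y^2 - I*y^2 - 4*y + 5*I*y - 5*I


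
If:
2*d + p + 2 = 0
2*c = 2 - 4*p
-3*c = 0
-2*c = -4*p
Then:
No Solution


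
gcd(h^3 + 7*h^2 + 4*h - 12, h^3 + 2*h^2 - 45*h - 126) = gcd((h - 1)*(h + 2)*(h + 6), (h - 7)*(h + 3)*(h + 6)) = h + 6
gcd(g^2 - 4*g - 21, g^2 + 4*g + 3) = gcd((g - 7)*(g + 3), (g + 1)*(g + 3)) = g + 3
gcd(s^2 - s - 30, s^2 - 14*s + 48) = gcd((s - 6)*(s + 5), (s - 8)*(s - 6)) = s - 6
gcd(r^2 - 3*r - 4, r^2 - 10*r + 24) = r - 4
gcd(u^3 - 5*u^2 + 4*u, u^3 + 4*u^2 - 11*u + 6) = u - 1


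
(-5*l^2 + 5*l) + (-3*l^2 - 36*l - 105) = -8*l^2 - 31*l - 105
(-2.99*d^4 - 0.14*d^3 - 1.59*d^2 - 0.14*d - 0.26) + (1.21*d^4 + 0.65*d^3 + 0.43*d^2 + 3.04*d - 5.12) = -1.78*d^4 + 0.51*d^3 - 1.16*d^2 + 2.9*d - 5.38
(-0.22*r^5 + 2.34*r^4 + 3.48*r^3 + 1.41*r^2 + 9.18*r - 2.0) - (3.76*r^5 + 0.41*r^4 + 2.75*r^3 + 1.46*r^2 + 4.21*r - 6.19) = -3.98*r^5 + 1.93*r^4 + 0.73*r^3 - 0.05*r^2 + 4.97*r + 4.19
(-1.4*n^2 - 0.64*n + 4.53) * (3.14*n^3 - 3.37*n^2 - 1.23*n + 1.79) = -4.396*n^5 + 2.7084*n^4 + 18.103*n^3 - 16.9849*n^2 - 6.7175*n + 8.1087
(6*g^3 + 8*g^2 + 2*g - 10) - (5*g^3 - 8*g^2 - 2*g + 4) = g^3 + 16*g^2 + 4*g - 14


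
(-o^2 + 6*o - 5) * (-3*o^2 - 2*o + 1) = 3*o^4 - 16*o^3 + 2*o^2 + 16*o - 5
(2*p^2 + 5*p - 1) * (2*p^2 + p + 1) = 4*p^4 + 12*p^3 + 5*p^2 + 4*p - 1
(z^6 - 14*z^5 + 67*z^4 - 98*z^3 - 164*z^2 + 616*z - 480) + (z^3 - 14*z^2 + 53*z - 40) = z^6 - 14*z^5 + 67*z^4 - 97*z^3 - 178*z^2 + 669*z - 520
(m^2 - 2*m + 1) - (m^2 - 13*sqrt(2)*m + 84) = -2*m + 13*sqrt(2)*m - 83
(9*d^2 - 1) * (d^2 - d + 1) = 9*d^4 - 9*d^3 + 8*d^2 + d - 1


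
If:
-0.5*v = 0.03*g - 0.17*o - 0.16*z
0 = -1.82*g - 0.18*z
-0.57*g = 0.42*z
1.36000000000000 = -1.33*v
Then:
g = 0.00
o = -3.01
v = -1.02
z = 0.00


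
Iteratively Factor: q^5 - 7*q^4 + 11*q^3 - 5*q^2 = (q - 1)*(q^4 - 6*q^3 + 5*q^2) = (q - 5)*(q - 1)*(q^3 - q^2) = (q - 5)*(q - 1)^2*(q^2) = q*(q - 5)*(q - 1)^2*(q)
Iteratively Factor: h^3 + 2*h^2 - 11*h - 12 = (h + 1)*(h^2 + h - 12) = (h - 3)*(h + 1)*(h + 4)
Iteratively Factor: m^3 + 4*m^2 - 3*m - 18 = (m + 3)*(m^2 + m - 6) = (m - 2)*(m + 3)*(m + 3)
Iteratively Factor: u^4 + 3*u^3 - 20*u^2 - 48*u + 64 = (u - 4)*(u^3 + 7*u^2 + 8*u - 16) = (u - 4)*(u - 1)*(u^2 + 8*u + 16) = (u - 4)*(u - 1)*(u + 4)*(u + 4)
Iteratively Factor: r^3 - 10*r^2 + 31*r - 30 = (r - 5)*(r^2 - 5*r + 6) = (r - 5)*(r - 3)*(r - 2)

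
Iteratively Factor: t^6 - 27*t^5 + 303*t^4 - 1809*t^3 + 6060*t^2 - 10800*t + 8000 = (t - 4)*(t^5 - 23*t^4 + 211*t^3 - 965*t^2 + 2200*t - 2000) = (t - 4)^2*(t^4 - 19*t^3 + 135*t^2 - 425*t + 500) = (t - 4)^3*(t^3 - 15*t^2 + 75*t - 125) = (t - 5)*(t - 4)^3*(t^2 - 10*t + 25) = (t - 5)^2*(t - 4)^3*(t - 5)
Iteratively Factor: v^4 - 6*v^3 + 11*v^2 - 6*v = (v)*(v^3 - 6*v^2 + 11*v - 6) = v*(v - 2)*(v^2 - 4*v + 3) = v*(v - 2)*(v - 1)*(v - 3)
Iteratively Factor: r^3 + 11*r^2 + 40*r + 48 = (r + 4)*(r^2 + 7*r + 12) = (r + 4)^2*(r + 3)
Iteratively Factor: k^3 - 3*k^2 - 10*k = (k + 2)*(k^2 - 5*k) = (k - 5)*(k + 2)*(k)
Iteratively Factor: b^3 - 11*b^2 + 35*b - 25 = (b - 1)*(b^2 - 10*b + 25) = (b - 5)*(b - 1)*(b - 5)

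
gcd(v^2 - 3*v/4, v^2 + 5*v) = v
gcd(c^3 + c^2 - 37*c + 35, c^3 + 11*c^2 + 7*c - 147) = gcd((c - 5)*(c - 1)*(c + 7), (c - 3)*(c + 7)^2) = c + 7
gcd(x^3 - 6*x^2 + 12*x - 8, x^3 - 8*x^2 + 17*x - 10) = x - 2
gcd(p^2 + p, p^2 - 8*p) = p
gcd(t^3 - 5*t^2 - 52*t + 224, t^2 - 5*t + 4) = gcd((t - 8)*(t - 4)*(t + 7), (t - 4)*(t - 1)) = t - 4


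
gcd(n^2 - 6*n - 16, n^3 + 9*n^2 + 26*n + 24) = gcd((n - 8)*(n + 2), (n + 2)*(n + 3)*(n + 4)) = n + 2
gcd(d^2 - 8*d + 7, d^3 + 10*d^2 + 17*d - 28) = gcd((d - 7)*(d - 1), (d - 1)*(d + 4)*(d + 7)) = d - 1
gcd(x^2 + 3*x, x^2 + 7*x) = x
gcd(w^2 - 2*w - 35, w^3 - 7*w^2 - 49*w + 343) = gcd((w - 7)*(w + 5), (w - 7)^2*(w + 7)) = w - 7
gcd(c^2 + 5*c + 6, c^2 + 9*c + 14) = c + 2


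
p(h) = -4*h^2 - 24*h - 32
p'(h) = -8*h - 24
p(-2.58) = 3.29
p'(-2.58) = -3.36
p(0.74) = -51.95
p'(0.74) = -29.92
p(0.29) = -39.30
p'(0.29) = -26.32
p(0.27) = -38.77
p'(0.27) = -26.16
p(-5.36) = -18.28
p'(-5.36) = 18.88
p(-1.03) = -11.52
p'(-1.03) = -15.76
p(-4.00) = 0.00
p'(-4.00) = 8.00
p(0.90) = -56.84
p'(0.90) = -31.20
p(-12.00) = -320.00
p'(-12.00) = 72.00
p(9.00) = -572.00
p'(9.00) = -96.00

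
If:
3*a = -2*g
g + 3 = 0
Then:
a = 2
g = -3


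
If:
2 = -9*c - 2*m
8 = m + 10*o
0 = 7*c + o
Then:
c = -18/149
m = -68/149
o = 126/149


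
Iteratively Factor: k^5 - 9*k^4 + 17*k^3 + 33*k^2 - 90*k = (k)*(k^4 - 9*k^3 + 17*k^2 + 33*k - 90) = k*(k + 2)*(k^3 - 11*k^2 + 39*k - 45) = k*(k - 3)*(k + 2)*(k^2 - 8*k + 15) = k*(k - 3)^2*(k + 2)*(k - 5)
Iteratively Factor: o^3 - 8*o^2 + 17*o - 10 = (o - 2)*(o^2 - 6*o + 5) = (o - 5)*(o - 2)*(o - 1)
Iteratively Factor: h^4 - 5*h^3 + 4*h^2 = (h - 4)*(h^3 - h^2) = h*(h - 4)*(h^2 - h) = h^2*(h - 4)*(h - 1)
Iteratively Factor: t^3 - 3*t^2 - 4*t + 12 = (t + 2)*(t^2 - 5*t + 6) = (t - 3)*(t + 2)*(t - 2)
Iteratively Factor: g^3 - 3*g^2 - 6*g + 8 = (g - 1)*(g^2 - 2*g - 8) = (g - 4)*(g - 1)*(g + 2)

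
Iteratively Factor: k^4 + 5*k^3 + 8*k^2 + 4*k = (k + 2)*(k^3 + 3*k^2 + 2*k) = (k + 2)^2*(k^2 + k) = (k + 1)*(k + 2)^2*(k)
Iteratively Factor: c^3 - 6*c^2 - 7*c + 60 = (c + 3)*(c^2 - 9*c + 20) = (c - 5)*(c + 3)*(c - 4)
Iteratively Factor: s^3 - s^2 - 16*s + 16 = (s - 4)*(s^2 + 3*s - 4) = (s - 4)*(s - 1)*(s + 4)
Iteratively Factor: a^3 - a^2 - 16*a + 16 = (a + 4)*(a^2 - 5*a + 4) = (a - 1)*(a + 4)*(a - 4)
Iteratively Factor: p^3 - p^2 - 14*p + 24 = (p - 2)*(p^2 + p - 12) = (p - 2)*(p + 4)*(p - 3)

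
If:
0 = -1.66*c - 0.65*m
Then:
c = -0.391566265060241*m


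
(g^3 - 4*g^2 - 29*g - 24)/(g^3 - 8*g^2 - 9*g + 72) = (g + 1)/(g - 3)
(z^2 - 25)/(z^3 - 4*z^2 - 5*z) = (z + 5)/(z*(z + 1))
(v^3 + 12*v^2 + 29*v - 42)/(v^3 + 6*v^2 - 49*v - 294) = (v - 1)/(v - 7)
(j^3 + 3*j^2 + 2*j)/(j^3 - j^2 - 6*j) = (j + 1)/(j - 3)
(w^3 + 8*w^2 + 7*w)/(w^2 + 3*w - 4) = w*(w^2 + 8*w + 7)/(w^2 + 3*w - 4)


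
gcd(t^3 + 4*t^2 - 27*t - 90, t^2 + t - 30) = t^2 + t - 30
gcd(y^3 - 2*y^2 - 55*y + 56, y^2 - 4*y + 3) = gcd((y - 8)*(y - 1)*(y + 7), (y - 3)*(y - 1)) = y - 1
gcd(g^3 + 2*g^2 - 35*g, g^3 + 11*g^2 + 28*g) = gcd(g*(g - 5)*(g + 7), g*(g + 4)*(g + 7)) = g^2 + 7*g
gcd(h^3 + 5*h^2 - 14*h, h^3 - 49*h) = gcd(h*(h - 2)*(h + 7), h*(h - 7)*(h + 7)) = h^2 + 7*h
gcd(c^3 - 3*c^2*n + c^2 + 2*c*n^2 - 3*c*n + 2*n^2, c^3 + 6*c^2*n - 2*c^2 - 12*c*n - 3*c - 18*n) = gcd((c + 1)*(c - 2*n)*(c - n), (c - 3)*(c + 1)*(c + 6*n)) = c + 1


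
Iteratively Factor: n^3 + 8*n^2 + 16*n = (n + 4)*(n^2 + 4*n) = n*(n + 4)*(n + 4)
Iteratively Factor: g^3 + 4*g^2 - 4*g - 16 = (g + 4)*(g^2 - 4) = (g + 2)*(g + 4)*(g - 2)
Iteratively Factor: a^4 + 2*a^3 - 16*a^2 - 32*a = (a)*(a^3 + 2*a^2 - 16*a - 32) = a*(a + 4)*(a^2 - 2*a - 8) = a*(a + 2)*(a + 4)*(a - 4)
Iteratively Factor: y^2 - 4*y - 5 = (y + 1)*(y - 5)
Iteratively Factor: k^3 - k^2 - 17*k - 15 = (k + 3)*(k^2 - 4*k - 5) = (k - 5)*(k + 3)*(k + 1)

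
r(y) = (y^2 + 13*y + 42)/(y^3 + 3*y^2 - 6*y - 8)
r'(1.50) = -15.48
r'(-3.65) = -2.37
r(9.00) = 0.26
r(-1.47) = 6.07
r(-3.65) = 1.50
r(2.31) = 11.95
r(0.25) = -4.87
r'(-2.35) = 1.50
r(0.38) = -4.81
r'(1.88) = -277.39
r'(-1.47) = 14.71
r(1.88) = -34.43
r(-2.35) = 1.75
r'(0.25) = 0.81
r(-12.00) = -0.02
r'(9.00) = -0.05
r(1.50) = -9.27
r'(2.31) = -41.33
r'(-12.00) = 0.00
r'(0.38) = 0.21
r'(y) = (2*y + 13)/(y^3 + 3*y^2 - 6*y - 8) + (-3*y^2 - 6*y + 6)*(y^2 + 13*y + 42)/(y^3 + 3*y^2 - 6*y - 8)^2 = (-y^4 - 26*y^3 - 171*y^2 - 268*y + 148)/(y^6 + 6*y^5 - 3*y^4 - 52*y^3 - 12*y^2 + 96*y + 64)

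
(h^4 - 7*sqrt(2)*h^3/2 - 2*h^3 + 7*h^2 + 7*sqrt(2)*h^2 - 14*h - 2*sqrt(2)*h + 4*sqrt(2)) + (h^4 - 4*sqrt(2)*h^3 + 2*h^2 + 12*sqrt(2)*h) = 2*h^4 - 15*sqrt(2)*h^3/2 - 2*h^3 + 9*h^2 + 7*sqrt(2)*h^2 - 14*h + 10*sqrt(2)*h + 4*sqrt(2)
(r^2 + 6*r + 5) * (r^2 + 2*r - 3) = r^4 + 8*r^3 + 14*r^2 - 8*r - 15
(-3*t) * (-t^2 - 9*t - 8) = 3*t^3 + 27*t^2 + 24*t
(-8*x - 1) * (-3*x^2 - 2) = 24*x^3 + 3*x^2 + 16*x + 2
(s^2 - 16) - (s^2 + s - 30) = 14 - s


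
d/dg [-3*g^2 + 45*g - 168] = 45 - 6*g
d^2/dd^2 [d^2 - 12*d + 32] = 2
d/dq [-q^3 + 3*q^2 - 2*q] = -3*q^2 + 6*q - 2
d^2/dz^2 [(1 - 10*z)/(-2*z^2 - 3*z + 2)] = 2*((4*z + 3)^2*(10*z - 1) - 4*(15*z + 7)*(2*z^2 + 3*z - 2))/(2*z^2 + 3*z - 2)^3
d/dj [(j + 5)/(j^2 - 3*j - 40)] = -1/(j^2 - 16*j + 64)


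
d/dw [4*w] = 4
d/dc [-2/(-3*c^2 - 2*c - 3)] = 4*(-3*c - 1)/(3*c^2 + 2*c + 3)^2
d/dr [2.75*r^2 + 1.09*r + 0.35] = 5.5*r + 1.09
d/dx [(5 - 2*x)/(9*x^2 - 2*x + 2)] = 6*(3*x^2 - 15*x + 1)/(81*x^4 - 36*x^3 + 40*x^2 - 8*x + 4)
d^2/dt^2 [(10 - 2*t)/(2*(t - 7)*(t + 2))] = 2*(-t^3 + 15*t^2 - 117*t + 265)/(t^6 - 15*t^5 + 33*t^4 + 295*t^3 - 462*t^2 - 2940*t - 2744)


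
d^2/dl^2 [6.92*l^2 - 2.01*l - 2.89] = 13.8400000000000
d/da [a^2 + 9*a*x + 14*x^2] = 2*a + 9*x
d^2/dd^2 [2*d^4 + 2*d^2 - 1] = 24*d^2 + 4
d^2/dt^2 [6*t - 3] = 0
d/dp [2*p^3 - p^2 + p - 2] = 6*p^2 - 2*p + 1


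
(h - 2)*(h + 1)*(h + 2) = h^3 + h^2 - 4*h - 4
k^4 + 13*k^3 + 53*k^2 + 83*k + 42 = (k + 1)*(k + 2)*(k + 3)*(k + 7)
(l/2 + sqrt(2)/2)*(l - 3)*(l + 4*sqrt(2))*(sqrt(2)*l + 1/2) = sqrt(2)*l^4/2 - 3*sqrt(2)*l^3/2 + 21*l^3/4 - 63*l^2/4 + 21*sqrt(2)*l^2/4 - 63*sqrt(2)*l/4 + 2*l - 6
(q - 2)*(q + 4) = q^2 + 2*q - 8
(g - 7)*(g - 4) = g^2 - 11*g + 28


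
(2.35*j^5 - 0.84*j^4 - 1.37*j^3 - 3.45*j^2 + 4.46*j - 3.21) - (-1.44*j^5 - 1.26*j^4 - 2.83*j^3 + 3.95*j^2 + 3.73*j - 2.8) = 3.79*j^5 + 0.42*j^4 + 1.46*j^3 - 7.4*j^2 + 0.73*j - 0.41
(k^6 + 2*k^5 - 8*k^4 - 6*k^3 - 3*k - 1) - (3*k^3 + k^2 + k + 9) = k^6 + 2*k^5 - 8*k^4 - 9*k^3 - k^2 - 4*k - 10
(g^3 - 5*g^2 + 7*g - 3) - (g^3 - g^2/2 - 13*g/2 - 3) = -9*g^2/2 + 27*g/2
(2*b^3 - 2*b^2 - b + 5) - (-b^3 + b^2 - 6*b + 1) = 3*b^3 - 3*b^2 + 5*b + 4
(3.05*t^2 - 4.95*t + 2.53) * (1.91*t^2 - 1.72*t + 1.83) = 5.8255*t^4 - 14.7005*t^3 + 18.9278*t^2 - 13.4101*t + 4.6299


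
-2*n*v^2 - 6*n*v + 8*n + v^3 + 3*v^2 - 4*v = (-2*n + v)*(v - 1)*(v + 4)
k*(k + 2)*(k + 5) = k^3 + 7*k^2 + 10*k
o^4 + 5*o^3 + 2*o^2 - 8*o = o*(o - 1)*(o + 2)*(o + 4)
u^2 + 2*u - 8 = (u - 2)*(u + 4)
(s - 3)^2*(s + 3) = s^3 - 3*s^2 - 9*s + 27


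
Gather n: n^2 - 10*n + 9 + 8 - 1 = n^2 - 10*n + 16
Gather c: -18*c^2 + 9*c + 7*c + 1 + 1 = -18*c^2 + 16*c + 2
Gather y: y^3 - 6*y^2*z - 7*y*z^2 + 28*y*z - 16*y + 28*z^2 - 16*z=y^3 - 6*y^2*z + y*(-7*z^2 + 28*z - 16) + 28*z^2 - 16*z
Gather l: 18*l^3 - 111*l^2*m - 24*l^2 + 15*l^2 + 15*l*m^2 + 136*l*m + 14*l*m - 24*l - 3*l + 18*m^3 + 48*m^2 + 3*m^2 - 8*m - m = 18*l^3 + l^2*(-111*m - 9) + l*(15*m^2 + 150*m - 27) + 18*m^3 + 51*m^2 - 9*m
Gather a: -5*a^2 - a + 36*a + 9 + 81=-5*a^2 + 35*a + 90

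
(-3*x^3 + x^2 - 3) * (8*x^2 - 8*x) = -24*x^5 + 32*x^4 - 8*x^3 - 24*x^2 + 24*x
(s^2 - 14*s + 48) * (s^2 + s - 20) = s^4 - 13*s^3 + 14*s^2 + 328*s - 960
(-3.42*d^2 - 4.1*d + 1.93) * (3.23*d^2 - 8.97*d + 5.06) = -11.0466*d^4 + 17.4344*d^3 + 25.7057*d^2 - 38.0581*d + 9.7658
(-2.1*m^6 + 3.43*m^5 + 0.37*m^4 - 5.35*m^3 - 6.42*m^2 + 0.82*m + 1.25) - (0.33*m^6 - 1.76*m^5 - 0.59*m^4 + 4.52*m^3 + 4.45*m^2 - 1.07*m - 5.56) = -2.43*m^6 + 5.19*m^5 + 0.96*m^4 - 9.87*m^3 - 10.87*m^2 + 1.89*m + 6.81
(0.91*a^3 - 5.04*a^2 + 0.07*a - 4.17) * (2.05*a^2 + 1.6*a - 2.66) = 1.8655*a^5 - 8.876*a^4 - 10.3411*a^3 + 4.9699*a^2 - 6.8582*a + 11.0922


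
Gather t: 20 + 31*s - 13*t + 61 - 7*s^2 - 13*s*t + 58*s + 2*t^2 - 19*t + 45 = -7*s^2 + 89*s + 2*t^2 + t*(-13*s - 32) + 126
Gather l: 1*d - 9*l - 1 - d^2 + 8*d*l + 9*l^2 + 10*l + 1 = -d^2 + d + 9*l^2 + l*(8*d + 1)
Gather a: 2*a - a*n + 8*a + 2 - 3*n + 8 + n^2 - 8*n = a*(10 - n) + n^2 - 11*n + 10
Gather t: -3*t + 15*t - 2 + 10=12*t + 8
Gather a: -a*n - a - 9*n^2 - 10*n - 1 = a*(-n - 1) - 9*n^2 - 10*n - 1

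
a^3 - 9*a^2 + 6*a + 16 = (a - 8)*(a - 2)*(a + 1)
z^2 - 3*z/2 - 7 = (z - 7/2)*(z + 2)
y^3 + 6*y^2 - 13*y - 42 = (y - 3)*(y + 2)*(y + 7)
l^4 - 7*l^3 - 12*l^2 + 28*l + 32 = (l - 8)*(l - 2)*(l + 1)*(l + 2)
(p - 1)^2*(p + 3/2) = p^3 - p^2/2 - 2*p + 3/2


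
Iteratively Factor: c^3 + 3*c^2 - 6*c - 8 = (c + 4)*(c^2 - c - 2) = (c + 1)*(c + 4)*(c - 2)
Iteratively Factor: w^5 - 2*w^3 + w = (w + 1)*(w^4 - w^3 - w^2 + w) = (w - 1)*(w + 1)*(w^3 - w) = (w - 1)*(w + 1)^2*(w^2 - w) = (w - 1)^2*(w + 1)^2*(w)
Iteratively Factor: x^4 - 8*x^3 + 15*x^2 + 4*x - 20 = (x - 5)*(x^3 - 3*x^2 + 4) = (x - 5)*(x - 2)*(x^2 - x - 2) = (x - 5)*(x - 2)*(x + 1)*(x - 2)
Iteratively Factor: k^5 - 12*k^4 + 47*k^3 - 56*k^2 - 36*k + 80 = (k - 5)*(k^4 - 7*k^3 + 12*k^2 + 4*k - 16) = (k - 5)*(k - 2)*(k^3 - 5*k^2 + 2*k + 8) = (k - 5)*(k - 4)*(k - 2)*(k^2 - k - 2) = (k - 5)*(k - 4)*(k - 2)^2*(k + 1)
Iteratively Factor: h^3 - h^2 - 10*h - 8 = (h + 2)*(h^2 - 3*h - 4) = (h + 1)*(h + 2)*(h - 4)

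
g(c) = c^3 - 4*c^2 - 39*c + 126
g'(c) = 3*c^2 - 8*c - 39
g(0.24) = 116.42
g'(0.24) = -40.75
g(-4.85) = 106.98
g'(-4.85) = 70.37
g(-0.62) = 148.40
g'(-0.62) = -32.89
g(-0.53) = 145.40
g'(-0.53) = -33.92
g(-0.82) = 154.74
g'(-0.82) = -30.42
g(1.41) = 65.86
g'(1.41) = -44.32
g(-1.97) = 179.66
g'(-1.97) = -11.60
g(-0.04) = 127.55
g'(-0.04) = -38.68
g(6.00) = -36.00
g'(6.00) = 21.00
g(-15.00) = -3564.00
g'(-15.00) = 756.00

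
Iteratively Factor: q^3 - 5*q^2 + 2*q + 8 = (q - 2)*(q^2 - 3*q - 4) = (q - 2)*(q + 1)*(q - 4)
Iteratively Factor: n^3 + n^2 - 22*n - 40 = (n - 5)*(n^2 + 6*n + 8) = (n - 5)*(n + 2)*(n + 4)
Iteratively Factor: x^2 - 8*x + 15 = (x - 3)*(x - 5)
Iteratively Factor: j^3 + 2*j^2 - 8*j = (j)*(j^2 + 2*j - 8) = j*(j - 2)*(j + 4)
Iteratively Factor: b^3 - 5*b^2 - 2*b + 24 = (b + 2)*(b^2 - 7*b + 12) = (b - 3)*(b + 2)*(b - 4)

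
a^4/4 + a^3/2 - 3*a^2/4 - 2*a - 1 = (a/2 + 1/2)*(a/2 + 1)*(a - 2)*(a + 1)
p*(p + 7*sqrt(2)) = p^2 + 7*sqrt(2)*p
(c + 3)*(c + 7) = c^2 + 10*c + 21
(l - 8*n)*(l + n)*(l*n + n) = l^3*n - 7*l^2*n^2 + l^2*n - 8*l*n^3 - 7*l*n^2 - 8*n^3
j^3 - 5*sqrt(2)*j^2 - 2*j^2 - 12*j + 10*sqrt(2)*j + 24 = (j - 2)*(j - 6*sqrt(2))*(j + sqrt(2))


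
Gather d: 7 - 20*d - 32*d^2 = -32*d^2 - 20*d + 7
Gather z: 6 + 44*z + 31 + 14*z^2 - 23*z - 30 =14*z^2 + 21*z + 7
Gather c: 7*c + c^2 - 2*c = c^2 + 5*c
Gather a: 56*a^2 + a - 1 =56*a^2 + a - 1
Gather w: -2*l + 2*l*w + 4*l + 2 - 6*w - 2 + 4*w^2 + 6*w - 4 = 2*l*w + 2*l + 4*w^2 - 4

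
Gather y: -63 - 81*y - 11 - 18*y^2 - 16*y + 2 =-18*y^2 - 97*y - 72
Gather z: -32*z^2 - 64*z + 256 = -32*z^2 - 64*z + 256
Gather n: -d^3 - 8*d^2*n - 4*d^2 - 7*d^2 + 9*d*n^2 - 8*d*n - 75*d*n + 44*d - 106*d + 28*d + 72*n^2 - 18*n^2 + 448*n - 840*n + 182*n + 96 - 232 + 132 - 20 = -d^3 - 11*d^2 - 34*d + n^2*(9*d + 54) + n*(-8*d^2 - 83*d - 210) - 24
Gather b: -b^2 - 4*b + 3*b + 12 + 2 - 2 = -b^2 - b + 12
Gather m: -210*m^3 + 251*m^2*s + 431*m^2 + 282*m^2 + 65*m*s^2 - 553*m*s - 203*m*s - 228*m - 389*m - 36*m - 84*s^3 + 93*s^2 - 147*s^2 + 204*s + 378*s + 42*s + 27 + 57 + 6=-210*m^3 + m^2*(251*s + 713) + m*(65*s^2 - 756*s - 653) - 84*s^3 - 54*s^2 + 624*s + 90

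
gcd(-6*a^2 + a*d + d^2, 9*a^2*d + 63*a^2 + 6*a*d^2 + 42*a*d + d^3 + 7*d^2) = 3*a + d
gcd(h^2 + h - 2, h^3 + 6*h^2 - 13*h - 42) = h + 2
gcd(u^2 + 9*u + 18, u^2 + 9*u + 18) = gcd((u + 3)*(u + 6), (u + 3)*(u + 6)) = u^2 + 9*u + 18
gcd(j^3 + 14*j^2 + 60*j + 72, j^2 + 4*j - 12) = j + 6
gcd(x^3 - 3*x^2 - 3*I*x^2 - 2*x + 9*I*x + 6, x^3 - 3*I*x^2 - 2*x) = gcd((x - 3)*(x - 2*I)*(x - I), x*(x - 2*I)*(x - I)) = x^2 - 3*I*x - 2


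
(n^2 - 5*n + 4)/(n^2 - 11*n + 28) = (n - 1)/(n - 7)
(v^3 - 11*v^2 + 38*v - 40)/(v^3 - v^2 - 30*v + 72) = (v^2 - 7*v + 10)/(v^2 + 3*v - 18)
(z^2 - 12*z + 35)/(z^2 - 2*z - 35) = (z - 5)/(z + 5)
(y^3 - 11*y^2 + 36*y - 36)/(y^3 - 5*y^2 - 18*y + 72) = (y - 2)/(y + 4)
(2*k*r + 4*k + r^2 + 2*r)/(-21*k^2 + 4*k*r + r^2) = (2*k*r + 4*k + r^2 + 2*r)/(-21*k^2 + 4*k*r + r^2)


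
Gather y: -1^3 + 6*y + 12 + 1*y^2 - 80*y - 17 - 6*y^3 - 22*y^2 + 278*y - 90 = -6*y^3 - 21*y^2 + 204*y - 96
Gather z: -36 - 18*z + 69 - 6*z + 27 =60 - 24*z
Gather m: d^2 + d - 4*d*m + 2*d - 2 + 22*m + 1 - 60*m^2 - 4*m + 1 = d^2 + 3*d - 60*m^2 + m*(18 - 4*d)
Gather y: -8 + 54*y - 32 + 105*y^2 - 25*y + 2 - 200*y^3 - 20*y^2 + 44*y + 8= -200*y^3 + 85*y^2 + 73*y - 30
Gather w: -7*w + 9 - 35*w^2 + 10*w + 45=-35*w^2 + 3*w + 54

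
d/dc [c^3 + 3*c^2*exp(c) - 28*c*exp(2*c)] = 3*c^2*exp(c) + 3*c^2 - 56*c*exp(2*c) + 6*c*exp(c) - 28*exp(2*c)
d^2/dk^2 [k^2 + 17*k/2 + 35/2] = 2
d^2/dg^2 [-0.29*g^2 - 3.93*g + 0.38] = -0.580000000000000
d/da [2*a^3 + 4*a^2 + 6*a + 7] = 6*a^2 + 8*a + 6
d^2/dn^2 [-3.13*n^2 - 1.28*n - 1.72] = -6.26000000000000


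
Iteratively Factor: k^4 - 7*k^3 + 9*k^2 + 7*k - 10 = (k + 1)*(k^3 - 8*k^2 + 17*k - 10) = (k - 2)*(k + 1)*(k^2 - 6*k + 5) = (k - 2)*(k - 1)*(k + 1)*(k - 5)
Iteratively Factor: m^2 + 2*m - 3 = (m + 3)*(m - 1)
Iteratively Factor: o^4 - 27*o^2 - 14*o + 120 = (o + 4)*(o^3 - 4*o^2 - 11*o + 30) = (o + 3)*(o + 4)*(o^2 - 7*o + 10) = (o - 5)*(o + 3)*(o + 4)*(o - 2)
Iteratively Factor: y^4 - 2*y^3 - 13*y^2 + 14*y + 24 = (y + 1)*(y^3 - 3*y^2 - 10*y + 24) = (y - 2)*(y + 1)*(y^2 - y - 12) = (y - 4)*(y - 2)*(y + 1)*(y + 3)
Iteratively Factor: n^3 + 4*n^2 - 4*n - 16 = (n - 2)*(n^2 + 6*n + 8) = (n - 2)*(n + 4)*(n + 2)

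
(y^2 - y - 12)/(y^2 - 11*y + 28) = (y + 3)/(y - 7)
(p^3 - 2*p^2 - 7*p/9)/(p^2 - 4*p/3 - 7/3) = p*(3*p + 1)/(3*(p + 1))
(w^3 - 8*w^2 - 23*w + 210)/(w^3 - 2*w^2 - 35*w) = (w - 6)/w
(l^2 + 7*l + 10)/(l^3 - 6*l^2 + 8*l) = (l^2 + 7*l + 10)/(l*(l^2 - 6*l + 8))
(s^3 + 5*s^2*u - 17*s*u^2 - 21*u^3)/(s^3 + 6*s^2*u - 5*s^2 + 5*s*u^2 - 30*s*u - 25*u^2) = (s^2 + 4*s*u - 21*u^2)/(s^2 + 5*s*u - 5*s - 25*u)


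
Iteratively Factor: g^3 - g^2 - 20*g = (g - 5)*(g^2 + 4*g) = g*(g - 5)*(g + 4)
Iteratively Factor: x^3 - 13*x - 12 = (x - 4)*(x^2 + 4*x + 3) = (x - 4)*(x + 1)*(x + 3)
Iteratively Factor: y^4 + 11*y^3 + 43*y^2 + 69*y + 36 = (y + 4)*(y^3 + 7*y^2 + 15*y + 9) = (y + 1)*(y + 4)*(y^2 + 6*y + 9) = (y + 1)*(y + 3)*(y + 4)*(y + 3)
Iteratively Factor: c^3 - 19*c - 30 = (c + 2)*(c^2 - 2*c - 15) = (c + 2)*(c + 3)*(c - 5)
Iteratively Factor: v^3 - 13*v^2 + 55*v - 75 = (v - 3)*(v^2 - 10*v + 25) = (v - 5)*(v - 3)*(v - 5)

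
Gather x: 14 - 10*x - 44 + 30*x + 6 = 20*x - 24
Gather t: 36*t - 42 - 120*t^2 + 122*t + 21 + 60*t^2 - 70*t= -60*t^2 + 88*t - 21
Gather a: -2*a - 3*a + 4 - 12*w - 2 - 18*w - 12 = -5*a - 30*w - 10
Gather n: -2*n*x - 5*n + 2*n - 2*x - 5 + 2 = n*(-2*x - 3) - 2*x - 3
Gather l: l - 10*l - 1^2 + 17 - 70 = -9*l - 54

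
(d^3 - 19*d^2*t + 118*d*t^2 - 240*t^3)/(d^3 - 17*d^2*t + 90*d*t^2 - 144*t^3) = (-d + 5*t)/(-d + 3*t)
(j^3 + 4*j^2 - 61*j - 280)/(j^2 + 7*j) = j - 3 - 40/j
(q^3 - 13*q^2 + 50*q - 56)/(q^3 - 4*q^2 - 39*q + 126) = (q^2 - 6*q + 8)/(q^2 + 3*q - 18)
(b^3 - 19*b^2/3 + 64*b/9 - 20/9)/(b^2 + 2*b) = (9*b^3 - 57*b^2 + 64*b - 20)/(9*b*(b + 2))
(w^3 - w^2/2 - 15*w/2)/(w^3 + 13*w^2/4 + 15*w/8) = 4*(w - 3)/(4*w + 3)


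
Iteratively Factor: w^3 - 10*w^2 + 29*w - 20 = (w - 4)*(w^2 - 6*w + 5) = (w - 5)*(w - 4)*(w - 1)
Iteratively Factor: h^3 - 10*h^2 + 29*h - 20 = (h - 1)*(h^2 - 9*h + 20) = (h - 5)*(h - 1)*(h - 4)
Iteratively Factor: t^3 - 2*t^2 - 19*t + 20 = (t - 5)*(t^2 + 3*t - 4) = (t - 5)*(t + 4)*(t - 1)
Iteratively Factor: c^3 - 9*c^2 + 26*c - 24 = (c - 4)*(c^2 - 5*c + 6) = (c - 4)*(c - 2)*(c - 3)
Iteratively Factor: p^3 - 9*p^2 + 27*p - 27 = (p - 3)*(p^2 - 6*p + 9) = (p - 3)^2*(p - 3)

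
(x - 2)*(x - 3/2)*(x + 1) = x^3 - 5*x^2/2 - x/2 + 3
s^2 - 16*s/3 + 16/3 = (s - 4)*(s - 4/3)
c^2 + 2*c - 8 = (c - 2)*(c + 4)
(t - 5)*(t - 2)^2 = t^3 - 9*t^2 + 24*t - 20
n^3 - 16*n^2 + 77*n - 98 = (n - 7)^2*(n - 2)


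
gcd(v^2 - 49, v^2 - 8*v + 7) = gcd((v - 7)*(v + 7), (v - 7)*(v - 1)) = v - 7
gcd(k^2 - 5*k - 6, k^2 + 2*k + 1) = k + 1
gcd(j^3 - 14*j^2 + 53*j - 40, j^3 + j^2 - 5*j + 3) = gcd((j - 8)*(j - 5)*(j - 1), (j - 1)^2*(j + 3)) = j - 1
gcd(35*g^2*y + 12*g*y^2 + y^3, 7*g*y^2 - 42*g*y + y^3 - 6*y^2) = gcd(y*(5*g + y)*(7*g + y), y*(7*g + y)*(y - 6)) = 7*g*y + y^2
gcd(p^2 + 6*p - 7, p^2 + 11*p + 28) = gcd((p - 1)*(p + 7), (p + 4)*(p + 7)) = p + 7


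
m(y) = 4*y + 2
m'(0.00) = 4.00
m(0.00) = 2.00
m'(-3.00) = 4.00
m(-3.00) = -10.00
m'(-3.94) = 4.00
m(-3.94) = -13.76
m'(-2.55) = 4.00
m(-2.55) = -8.20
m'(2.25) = 4.00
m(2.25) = 11.00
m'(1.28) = 4.00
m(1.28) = 7.12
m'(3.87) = 4.00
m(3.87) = 17.48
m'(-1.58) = 4.00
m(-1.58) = -4.32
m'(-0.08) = 4.00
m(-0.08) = 1.68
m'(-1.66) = 4.00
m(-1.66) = -4.64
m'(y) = 4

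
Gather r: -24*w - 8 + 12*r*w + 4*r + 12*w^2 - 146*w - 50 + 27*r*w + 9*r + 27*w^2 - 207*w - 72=r*(39*w + 13) + 39*w^2 - 377*w - 130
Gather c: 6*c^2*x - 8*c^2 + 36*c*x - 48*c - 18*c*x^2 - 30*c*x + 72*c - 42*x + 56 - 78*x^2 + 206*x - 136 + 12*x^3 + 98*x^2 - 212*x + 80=c^2*(6*x - 8) + c*(-18*x^2 + 6*x + 24) + 12*x^3 + 20*x^2 - 48*x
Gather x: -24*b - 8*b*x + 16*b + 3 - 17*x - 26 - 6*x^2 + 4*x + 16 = -8*b - 6*x^2 + x*(-8*b - 13) - 7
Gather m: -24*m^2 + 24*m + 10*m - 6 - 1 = -24*m^2 + 34*m - 7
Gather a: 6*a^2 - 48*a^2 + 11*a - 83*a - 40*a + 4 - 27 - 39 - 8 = -42*a^2 - 112*a - 70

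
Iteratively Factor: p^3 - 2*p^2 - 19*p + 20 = (p - 1)*(p^2 - p - 20) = (p - 1)*(p + 4)*(p - 5)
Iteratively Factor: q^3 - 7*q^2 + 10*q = (q - 5)*(q^2 - 2*q) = q*(q - 5)*(q - 2)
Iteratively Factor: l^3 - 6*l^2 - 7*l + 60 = (l - 4)*(l^2 - 2*l - 15) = (l - 4)*(l + 3)*(l - 5)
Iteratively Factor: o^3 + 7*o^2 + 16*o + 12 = (o + 2)*(o^2 + 5*o + 6) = (o + 2)*(o + 3)*(o + 2)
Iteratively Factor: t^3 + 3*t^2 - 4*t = (t)*(t^2 + 3*t - 4) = t*(t + 4)*(t - 1)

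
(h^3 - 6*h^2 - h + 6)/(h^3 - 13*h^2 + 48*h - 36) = (h + 1)/(h - 6)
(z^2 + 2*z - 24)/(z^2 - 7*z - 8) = (-z^2 - 2*z + 24)/(-z^2 + 7*z + 8)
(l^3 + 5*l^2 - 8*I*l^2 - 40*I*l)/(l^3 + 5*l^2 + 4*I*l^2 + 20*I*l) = (l - 8*I)/(l + 4*I)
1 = 1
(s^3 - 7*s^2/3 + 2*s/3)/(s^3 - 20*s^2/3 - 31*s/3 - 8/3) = s*(-3*s^2 + 7*s - 2)/(-3*s^3 + 20*s^2 + 31*s + 8)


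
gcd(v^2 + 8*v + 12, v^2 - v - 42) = v + 6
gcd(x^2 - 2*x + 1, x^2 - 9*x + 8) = x - 1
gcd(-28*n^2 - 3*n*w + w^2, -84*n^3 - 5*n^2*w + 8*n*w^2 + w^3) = 4*n + w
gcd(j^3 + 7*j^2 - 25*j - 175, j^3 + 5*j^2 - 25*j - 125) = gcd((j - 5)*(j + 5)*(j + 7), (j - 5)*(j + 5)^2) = j^2 - 25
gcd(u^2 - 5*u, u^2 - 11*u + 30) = u - 5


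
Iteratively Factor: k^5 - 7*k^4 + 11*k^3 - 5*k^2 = (k - 1)*(k^4 - 6*k^3 + 5*k^2) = (k - 5)*(k - 1)*(k^3 - k^2) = (k - 5)*(k - 1)^2*(k^2) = k*(k - 5)*(k - 1)^2*(k)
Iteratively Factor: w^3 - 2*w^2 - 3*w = (w)*(w^2 - 2*w - 3) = w*(w + 1)*(w - 3)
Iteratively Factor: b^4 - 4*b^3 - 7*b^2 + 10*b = (b)*(b^3 - 4*b^2 - 7*b + 10) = b*(b + 2)*(b^2 - 6*b + 5) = b*(b - 5)*(b + 2)*(b - 1)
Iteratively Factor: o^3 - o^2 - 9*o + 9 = (o - 1)*(o^2 - 9) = (o - 1)*(o + 3)*(o - 3)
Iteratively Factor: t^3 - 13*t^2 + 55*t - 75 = (t - 5)*(t^2 - 8*t + 15) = (t - 5)*(t - 3)*(t - 5)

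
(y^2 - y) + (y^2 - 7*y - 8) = 2*y^2 - 8*y - 8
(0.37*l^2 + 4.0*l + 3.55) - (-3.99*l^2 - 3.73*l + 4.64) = 4.36*l^2 + 7.73*l - 1.09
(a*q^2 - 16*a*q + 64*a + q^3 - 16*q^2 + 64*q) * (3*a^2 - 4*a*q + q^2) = 3*a^3*q^2 - 48*a^3*q + 192*a^3 - a^2*q^3 + 16*a^2*q^2 - 64*a^2*q - 3*a*q^4 + 48*a*q^3 - 192*a*q^2 + q^5 - 16*q^4 + 64*q^3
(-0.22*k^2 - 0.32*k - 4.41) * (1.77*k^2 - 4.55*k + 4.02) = -0.3894*k^4 + 0.4346*k^3 - 7.2341*k^2 + 18.7791*k - 17.7282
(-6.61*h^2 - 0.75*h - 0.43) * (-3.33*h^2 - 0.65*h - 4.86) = 22.0113*h^4 + 6.794*h^3 + 34.044*h^2 + 3.9245*h + 2.0898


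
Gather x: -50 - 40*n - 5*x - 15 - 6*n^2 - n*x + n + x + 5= -6*n^2 - 39*n + x*(-n - 4) - 60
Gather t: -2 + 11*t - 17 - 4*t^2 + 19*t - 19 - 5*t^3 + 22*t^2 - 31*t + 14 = -5*t^3 + 18*t^2 - t - 24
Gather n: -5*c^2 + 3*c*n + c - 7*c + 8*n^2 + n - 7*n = -5*c^2 - 6*c + 8*n^2 + n*(3*c - 6)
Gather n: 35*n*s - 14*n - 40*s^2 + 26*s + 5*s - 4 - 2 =n*(35*s - 14) - 40*s^2 + 31*s - 6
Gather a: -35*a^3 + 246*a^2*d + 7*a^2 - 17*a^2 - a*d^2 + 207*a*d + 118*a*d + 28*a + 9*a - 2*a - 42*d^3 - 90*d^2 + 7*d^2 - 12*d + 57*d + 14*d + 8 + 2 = -35*a^3 + a^2*(246*d - 10) + a*(-d^2 + 325*d + 35) - 42*d^3 - 83*d^2 + 59*d + 10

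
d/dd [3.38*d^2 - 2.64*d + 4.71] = 6.76*d - 2.64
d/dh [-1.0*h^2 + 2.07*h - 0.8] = 2.07 - 2.0*h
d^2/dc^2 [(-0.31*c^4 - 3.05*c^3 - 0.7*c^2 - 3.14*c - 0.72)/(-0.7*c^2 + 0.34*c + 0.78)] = (0.303799999999999*c^6 - 0.442679999999998*c^5 - 0.800543999999999*c^4 + 8.761552*c^3 + 11.526408*c^2 + 20.3922*c + 0.139008)/(0.343*c^6 - 0.4998*c^5 - 0.90384*c^4 + 1.074536*c^3 + 1.007136*c^2 - 0.620568*c - 0.474552)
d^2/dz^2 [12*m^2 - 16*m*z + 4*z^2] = 8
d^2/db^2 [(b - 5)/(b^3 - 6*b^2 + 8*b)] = 2*(3*b^5 - 48*b^4 + 268*b^3 - 660*b^2 + 720*b - 320)/(b^3*(b^6 - 18*b^5 + 132*b^4 - 504*b^3 + 1056*b^2 - 1152*b + 512))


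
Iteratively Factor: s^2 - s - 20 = (s - 5)*(s + 4)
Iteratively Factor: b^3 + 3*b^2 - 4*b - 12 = (b + 3)*(b^2 - 4) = (b + 2)*(b + 3)*(b - 2)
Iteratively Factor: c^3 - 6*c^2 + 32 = (c + 2)*(c^2 - 8*c + 16) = (c - 4)*(c + 2)*(c - 4)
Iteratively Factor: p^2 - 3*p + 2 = (p - 2)*(p - 1)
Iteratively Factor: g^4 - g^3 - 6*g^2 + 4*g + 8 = (g + 1)*(g^3 - 2*g^2 - 4*g + 8) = (g - 2)*(g + 1)*(g^2 - 4) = (g - 2)*(g + 1)*(g + 2)*(g - 2)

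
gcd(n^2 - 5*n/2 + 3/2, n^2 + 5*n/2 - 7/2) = n - 1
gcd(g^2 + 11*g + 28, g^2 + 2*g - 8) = g + 4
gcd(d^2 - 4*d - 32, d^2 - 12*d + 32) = d - 8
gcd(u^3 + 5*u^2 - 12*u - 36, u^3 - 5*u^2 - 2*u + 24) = u^2 - u - 6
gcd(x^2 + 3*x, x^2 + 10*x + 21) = x + 3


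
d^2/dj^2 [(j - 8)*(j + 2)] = 2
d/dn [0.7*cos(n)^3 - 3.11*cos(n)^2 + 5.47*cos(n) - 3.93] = (-2.1*cos(n)^2 + 6.22*cos(n) - 5.47)*sin(n)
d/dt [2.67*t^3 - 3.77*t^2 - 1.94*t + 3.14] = 8.01*t^2 - 7.54*t - 1.94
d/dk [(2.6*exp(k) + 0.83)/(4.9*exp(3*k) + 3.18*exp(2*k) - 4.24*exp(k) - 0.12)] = (-25.48*exp(3*k) - 20.469*exp(2*k) - 5.2788*exp(k) + 3.2072)*exp(k)/(24.01*exp(6*k) + 31.164*exp(5*k) - 31.4396*exp(4*k) - 28.1424*exp(3*k) + 17.2144*exp(2*k) + 1.0176*exp(k) + 0.0144)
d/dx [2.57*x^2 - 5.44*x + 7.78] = 5.14*x - 5.44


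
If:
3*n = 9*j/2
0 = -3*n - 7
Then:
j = -14/9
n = -7/3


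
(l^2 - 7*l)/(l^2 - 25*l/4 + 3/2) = 4*l*(l - 7)/(4*l^2 - 25*l + 6)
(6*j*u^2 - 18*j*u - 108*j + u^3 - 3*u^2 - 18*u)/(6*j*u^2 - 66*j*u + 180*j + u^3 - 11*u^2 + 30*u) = (u + 3)/(u - 5)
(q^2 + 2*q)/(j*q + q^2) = (q + 2)/(j + q)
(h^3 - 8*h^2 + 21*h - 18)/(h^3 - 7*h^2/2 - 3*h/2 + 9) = 2*(h - 3)/(2*h + 3)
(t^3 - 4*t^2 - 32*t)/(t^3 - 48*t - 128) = t/(t + 4)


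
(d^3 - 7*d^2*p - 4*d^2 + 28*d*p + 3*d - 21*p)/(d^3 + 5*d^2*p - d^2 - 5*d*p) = (d^2 - 7*d*p - 3*d + 21*p)/(d*(d + 5*p))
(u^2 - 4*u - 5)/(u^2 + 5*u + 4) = (u - 5)/(u + 4)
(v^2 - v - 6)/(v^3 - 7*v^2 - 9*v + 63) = (v + 2)/(v^2 - 4*v - 21)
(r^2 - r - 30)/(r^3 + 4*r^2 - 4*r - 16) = (r^2 - r - 30)/(r^3 + 4*r^2 - 4*r - 16)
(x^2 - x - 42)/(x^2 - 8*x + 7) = (x + 6)/(x - 1)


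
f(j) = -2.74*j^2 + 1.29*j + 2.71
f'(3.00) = -15.15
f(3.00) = -18.08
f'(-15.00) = 83.49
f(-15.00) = -633.14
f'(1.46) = -6.71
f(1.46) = -1.25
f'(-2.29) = 13.84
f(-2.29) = -14.61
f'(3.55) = -18.16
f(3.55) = -27.24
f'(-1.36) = 8.74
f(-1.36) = -4.11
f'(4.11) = -21.23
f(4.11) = -38.27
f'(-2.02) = 12.36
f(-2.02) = -11.08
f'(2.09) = -10.16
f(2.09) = -6.56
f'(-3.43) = 20.09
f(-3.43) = -33.95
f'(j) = 1.29 - 5.48*j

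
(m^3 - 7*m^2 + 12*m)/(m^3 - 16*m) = (m - 3)/(m + 4)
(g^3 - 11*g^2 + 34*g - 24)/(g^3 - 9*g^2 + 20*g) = (g^2 - 7*g + 6)/(g*(g - 5))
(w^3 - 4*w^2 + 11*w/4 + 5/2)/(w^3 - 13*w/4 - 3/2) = (2*w - 5)/(2*w + 3)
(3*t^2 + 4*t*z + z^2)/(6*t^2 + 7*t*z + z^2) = (3*t + z)/(6*t + z)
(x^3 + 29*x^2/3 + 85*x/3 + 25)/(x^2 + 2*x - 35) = (3*x^3 + 29*x^2 + 85*x + 75)/(3*(x^2 + 2*x - 35))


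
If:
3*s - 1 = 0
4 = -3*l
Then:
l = -4/3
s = 1/3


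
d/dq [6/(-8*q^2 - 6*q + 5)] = 12*(8*q + 3)/(8*q^2 + 6*q - 5)^2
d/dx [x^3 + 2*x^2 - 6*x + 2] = 3*x^2 + 4*x - 6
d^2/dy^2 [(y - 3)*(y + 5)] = 2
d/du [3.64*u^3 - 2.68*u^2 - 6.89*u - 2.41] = 10.92*u^2 - 5.36*u - 6.89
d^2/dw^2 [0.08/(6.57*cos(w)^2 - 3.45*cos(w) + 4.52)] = (-13.812768*(1 - cos(w)^2)^2 + 5.43996*cos(w)^3 + 1.64426399999999*cos(w)^2 - 12.12744*cos(w) + 10.965744)/(6.57*cos(w)^2 - 3.45*cos(w) + 4.52)^3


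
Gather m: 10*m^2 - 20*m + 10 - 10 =10*m^2 - 20*m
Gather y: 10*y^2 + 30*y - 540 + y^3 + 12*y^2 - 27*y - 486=y^3 + 22*y^2 + 3*y - 1026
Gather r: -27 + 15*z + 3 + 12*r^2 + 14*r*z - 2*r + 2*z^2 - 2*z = 12*r^2 + r*(14*z - 2) + 2*z^2 + 13*z - 24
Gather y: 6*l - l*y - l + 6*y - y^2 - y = 5*l - y^2 + y*(5 - l)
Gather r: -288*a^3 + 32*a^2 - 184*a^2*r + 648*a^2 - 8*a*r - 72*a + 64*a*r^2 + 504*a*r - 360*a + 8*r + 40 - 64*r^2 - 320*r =-288*a^3 + 680*a^2 - 432*a + r^2*(64*a - 64) + r*(-184*a^2 + 496*a - 312) + 40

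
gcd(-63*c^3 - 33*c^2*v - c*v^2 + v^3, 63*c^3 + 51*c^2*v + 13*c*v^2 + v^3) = 9*c^2 + 6*c*v + v^2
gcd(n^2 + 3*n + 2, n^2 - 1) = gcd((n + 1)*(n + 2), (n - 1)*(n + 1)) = n + 1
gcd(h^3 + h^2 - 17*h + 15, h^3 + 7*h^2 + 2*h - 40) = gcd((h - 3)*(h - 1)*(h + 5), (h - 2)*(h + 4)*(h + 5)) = h + 5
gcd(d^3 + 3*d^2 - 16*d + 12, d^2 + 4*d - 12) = d^2 + 4*d - 12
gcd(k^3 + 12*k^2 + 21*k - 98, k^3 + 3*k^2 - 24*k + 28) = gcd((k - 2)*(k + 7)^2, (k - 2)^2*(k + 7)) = k^2 + 5*k - 14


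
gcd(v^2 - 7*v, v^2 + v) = v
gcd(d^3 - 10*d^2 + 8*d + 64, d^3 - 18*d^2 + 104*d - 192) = d^2 - 12*d + 32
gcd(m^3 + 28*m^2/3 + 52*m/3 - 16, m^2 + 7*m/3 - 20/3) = m + 4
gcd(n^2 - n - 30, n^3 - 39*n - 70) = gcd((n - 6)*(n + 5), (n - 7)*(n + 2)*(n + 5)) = n + 5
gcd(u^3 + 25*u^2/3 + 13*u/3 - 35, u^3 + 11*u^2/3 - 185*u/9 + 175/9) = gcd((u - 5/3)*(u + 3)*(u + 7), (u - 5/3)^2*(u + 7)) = u^2 + 16*u/3 - 35/3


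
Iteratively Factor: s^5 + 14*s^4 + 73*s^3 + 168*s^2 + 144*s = (s + 4)*(s^4 + 10*s^3 + 33*s^2 + 36*s) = (s + 3)*(s + 4)*(s^3 + 7*s^2 + 12*s) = (s + 3)*(s + 4)^2*(s^2 + 3*s) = s*(s + 3)*(s + 4)^2*(s + 3)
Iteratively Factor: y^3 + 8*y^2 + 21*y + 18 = (y + 3)*(y^2 + 5*y + 6) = (y + 2)*(y + 3)*(y + 3)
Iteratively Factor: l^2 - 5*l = (l)*(l - 5)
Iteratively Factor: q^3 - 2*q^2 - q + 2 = (q + 1)*(q^2 - 3*q + 2) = (q - 2)*(q + 1)*(q - 1)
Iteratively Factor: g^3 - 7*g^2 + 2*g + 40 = (g - 5)*(g^2 - 2*g - 8) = (g - 5)*(g - 4)*(g + 2)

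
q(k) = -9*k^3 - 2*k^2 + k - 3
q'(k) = -27*k^2 - 4*k + 1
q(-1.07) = 4.67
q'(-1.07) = -25.63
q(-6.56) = 2445.08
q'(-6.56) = -1134.67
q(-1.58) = 25.93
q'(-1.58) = -60.08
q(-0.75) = -1.08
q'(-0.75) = -11.19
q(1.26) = -22.92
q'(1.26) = -46.91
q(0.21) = -2.96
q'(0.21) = -1.03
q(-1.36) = 14.58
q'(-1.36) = -43.50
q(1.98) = -78.72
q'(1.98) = -112.77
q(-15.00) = 29907.00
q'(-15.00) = -6014.00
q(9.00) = -6717.00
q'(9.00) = -2222.00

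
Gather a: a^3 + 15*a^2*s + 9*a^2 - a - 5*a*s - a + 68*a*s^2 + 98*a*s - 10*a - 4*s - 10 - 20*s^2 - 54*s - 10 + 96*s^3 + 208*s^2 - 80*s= a^3 + a^2*(15*s + 9) + a*(68*s^2 + 93*s - 12) + 96*s^3 + 188*s^2 - 138*s - 20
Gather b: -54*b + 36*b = -18*b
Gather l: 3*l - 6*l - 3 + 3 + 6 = 6 - 3*l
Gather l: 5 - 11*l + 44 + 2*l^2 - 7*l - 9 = 2*l^2 - 18*l + 40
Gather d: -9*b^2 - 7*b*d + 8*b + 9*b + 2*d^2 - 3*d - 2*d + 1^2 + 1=-9*b^2 + 17*b + 2*d^2 + d*(-7*b - 5) + 2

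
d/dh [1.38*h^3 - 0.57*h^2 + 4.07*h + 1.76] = 4.14*h^2 - 1.14*h + 4.07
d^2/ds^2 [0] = 0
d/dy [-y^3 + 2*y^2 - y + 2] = -3*y^2 + 4*y - 1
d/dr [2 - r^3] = -3*r^2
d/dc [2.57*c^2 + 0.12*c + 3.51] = 5.14*c + 0.12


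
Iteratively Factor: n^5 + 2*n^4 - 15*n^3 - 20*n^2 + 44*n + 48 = (n + 4)*(n^4 - 2*n^3 - 7*n^2 + 8*n + 12) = (n + 1)*(n + 4)*(n^3 - 3*n^2 - 4*n + 12) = (n - 2)*(n + 1)*(n + 4)*(n^2 - n - 6) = (n - 3)*(n - 2)*(n + 1)*(n + 4)*(n + 2)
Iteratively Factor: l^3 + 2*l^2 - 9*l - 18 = (l + 3)*(l^2 - l - 6) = (l - 3)*(l + 3)*(l + 2)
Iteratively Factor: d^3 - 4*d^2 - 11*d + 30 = (d + 3)*(d^2 - 7*d + 10) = (d - 5)*(d + 3)*(d - 2)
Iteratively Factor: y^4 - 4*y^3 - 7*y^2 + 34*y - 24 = (y - 1)*(y^3 - 3*y^2 - 10*y + 24) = (y - 2)*(y - 1)*(y^2 - y - 12) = (y - 4)*(y - 2)*(y - 1)*(y + 3)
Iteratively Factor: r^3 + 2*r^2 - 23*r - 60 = (r + 3)*(r^2 - r - 20) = (r - 5)*(r + 3)*(r + 4)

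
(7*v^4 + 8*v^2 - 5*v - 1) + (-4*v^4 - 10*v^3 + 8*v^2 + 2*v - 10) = 3*v^4 - 10*v^3 + 16*v^2 - 3*v - 11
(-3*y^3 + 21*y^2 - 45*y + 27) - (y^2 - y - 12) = -3*y^3 + 20*y^2 - 44*y + 39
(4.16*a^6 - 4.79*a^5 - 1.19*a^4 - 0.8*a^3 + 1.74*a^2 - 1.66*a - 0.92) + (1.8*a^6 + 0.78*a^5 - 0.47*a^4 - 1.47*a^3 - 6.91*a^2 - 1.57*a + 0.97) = 5.96*a^6 - 4.01*a^5 - 1.66*a^4 - 2.27*a^3 - 5.17*a^2 - 3.23*a + 0.0499999999999999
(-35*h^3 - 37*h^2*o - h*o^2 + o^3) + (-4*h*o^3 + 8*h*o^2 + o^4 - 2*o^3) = -35*h^3 - 37*h^2*o - 4*h*o^3 + 7*h*o^2 + o^4 - o^3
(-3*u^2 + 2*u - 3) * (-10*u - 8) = 30*u^3 + 4*u^2 + 14*u + 24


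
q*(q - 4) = q^2 - 4*q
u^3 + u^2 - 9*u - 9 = (u - 3)*(u + 1)*(u + 3)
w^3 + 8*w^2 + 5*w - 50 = (w - 2)*(w + 5)^2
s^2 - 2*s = s*(s - 2)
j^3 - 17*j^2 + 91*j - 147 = (j - 7)^2*(j - 3)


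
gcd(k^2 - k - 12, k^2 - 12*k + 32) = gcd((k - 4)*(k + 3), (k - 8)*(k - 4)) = k - 4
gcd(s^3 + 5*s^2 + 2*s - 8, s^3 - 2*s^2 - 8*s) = s + 2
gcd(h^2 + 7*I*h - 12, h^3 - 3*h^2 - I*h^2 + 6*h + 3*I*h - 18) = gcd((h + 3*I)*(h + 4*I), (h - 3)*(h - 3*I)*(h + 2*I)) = 1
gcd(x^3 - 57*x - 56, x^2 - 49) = x + 7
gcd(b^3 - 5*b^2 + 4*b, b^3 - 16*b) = b^2 - 4*b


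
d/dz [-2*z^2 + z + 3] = 1 - 4*z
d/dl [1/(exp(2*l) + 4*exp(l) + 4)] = 2*(-exp(l) - 2)*exp(l)/(exp(2*l) + 4*exp(l) + 4)^2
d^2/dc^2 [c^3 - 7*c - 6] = 6*c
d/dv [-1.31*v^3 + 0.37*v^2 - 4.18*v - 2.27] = -3.93*v^2 + 0.74*v - 4.18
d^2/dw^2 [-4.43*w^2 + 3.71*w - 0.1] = -8.86000000000000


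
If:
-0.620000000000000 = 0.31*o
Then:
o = -2.00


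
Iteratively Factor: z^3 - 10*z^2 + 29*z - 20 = (z - 4)*(z^2 - 6*z + 5) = (z - 5)*(z - 4)*(z - 1)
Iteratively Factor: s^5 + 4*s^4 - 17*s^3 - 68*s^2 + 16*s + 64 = (s - 4)*(s^4 + 8*s^3 + 15*s^2 - 8*s - 16) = (s - 4)*(s + 4)*(s^3 + 4*s^2 - s - 4) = (s - 4)*(s + 1)*(s + 4)*(s^2 + 3*s - 4) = (s - 4)*(s + 1)*(s + 4)^2*(s - 1)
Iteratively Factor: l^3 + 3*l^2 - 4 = (l + 2)*(l^2 + l - 2) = (l - 1)*(l + 2)*(l + 2)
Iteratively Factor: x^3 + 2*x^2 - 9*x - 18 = (x + 3)*(x^2 - x - 6) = (x + 2)*(x + 3)*(x - 3)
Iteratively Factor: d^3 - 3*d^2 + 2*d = (d)*(d^2 - 3*d + 2) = d*(d - 2)*(d - 1)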